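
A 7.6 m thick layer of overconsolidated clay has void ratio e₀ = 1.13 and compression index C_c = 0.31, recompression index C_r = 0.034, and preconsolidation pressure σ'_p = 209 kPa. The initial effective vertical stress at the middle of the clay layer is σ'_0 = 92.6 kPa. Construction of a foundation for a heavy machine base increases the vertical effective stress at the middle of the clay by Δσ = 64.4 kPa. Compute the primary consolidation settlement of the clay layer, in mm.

Final effective stress: σ'_f = 92.6 + 64.4 = 157 kPa.
σ'_f = 157 ≤ σ'_p = 209 kPa, so the clay remains overconsolidated and only the recompression index applies:
S_c = C_r·H/(1+e₀)·log₁₀(σ'_f/σ'_0) = 0.034×7.6/2.13×log₁₀(157/92.6)
    = 0.12132 × 0.22929 = 0.02782 m

S_c ≈ 27.8 mm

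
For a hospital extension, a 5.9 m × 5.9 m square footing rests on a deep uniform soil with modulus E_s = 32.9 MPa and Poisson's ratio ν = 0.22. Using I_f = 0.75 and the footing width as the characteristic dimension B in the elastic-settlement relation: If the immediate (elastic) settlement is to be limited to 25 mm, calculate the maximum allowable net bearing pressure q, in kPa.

E_s = 32.9 MPa = 32900 kPa.
S_e = q·B·(1−ν²)/E_s · I_f  ⇒  q = S_e·E_s / (B·(1−ν²)·I_f).
q = 0.025 × 32900 / (5.9 × 0.9516 × 0.75) = 195.3 kPa

q ≈ 195 kPa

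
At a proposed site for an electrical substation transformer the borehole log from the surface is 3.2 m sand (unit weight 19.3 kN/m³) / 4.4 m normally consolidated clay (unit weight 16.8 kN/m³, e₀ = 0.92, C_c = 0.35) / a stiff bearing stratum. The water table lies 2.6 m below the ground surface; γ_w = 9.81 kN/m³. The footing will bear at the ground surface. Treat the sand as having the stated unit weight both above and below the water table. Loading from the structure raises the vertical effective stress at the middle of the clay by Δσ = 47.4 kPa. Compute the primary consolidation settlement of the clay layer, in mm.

Mid-depth of clay below the ground surface: z = 3.2 + 4.4/2 = 5.4 m.
Total vertical stress at mid-clay: σ_v = 19.3×3.2 + 16.8×2.2 = 98.72 kPa.
Pore pressure: u = 9.81×(5.4 − 2.6) = 27.468 kPa.
Initial effective stress: σ'_0 = σ_v − u = 98.72 − 27.468 = 71.252 kPa.
Final effective stress: σ'_f = σ'_0 + Δσ = 71.252 + 47.4 = 118.65 kPa.
Normally consolidated clay, so the full stress increment lies on the virgin compression line:
S_c = C_c·H/(1+e₀)·log₁₀(σ'_f/σ'_0) = 0.35×4.4/(1+0.92)×log₁₀(118.65/71.252)
    = 0.80208 × 0.22147 = 0.1776 m

S_c ≈ 178 mm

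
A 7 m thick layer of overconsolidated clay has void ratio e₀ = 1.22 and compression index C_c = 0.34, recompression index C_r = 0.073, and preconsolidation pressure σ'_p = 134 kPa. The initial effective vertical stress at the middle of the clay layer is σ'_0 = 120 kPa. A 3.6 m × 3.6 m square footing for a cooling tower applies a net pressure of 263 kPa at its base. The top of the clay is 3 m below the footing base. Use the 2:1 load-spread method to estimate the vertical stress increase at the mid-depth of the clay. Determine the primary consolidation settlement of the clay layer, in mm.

Mid-depth of clay below the footing base: z = 3 + 7/2 = 6.5 m.
Stress increase at mid-clay by the 2:1 spreading method:
Δσ = qBL/((B+z)(L+z)) = 263×3.6×3.6/((3.6+6.5)(3.6+6.5)) = 33.413 kPa
Final effective stress: σ'_f = 120 + 33.413 = 153.41 kPa.
σ'_f = 153.41 > σ'_p = 134 kPa, so the stress path crosses the preconsolidation pressure — recompression up to σ'_p, then virgin compression beyond:
S_c = H/(1+e₀)·[C_r·log₁₀(σ'_p/σ'_0) + C_c·log₁₀(σ'_f/σ'_p)]
    = 7/2.22 × [0.073×log₁₀(134/120) + 0.34×log₁₀(153.41/134)]
    = 3.1532 × [0.0034984 + 0.019975] = 0.07402 m

S_c ≈ 74 mm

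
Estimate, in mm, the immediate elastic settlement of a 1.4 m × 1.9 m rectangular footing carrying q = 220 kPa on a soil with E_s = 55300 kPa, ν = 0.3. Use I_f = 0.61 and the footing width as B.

S_e ≈ 3.09 mm

Immediate (elastic) settlement: S_e = q·B·(1−ν²)/E_s · I_f.
S_e = 220 × 1.4 × (1 − 0.3²) / 55300 × 0.61
    = 220 × 1.4 × 0.91 / 55300 × 0.61
    = 0.003092 m = 3.092 mm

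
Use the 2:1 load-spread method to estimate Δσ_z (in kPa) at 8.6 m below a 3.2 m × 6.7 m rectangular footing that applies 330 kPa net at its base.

Δσ_z ≈ 39.2 kPa

By the 2:1 method the load spreads at 1 horizontal : 2 vertical, so at depth z the loaded area has grown by z in each plan dimension:
Δσ = qBL/((B+z)(L+z)) = 330×3.2×6.7/((3.2+8.6)(6.7+8.6)) = 39.189 kPa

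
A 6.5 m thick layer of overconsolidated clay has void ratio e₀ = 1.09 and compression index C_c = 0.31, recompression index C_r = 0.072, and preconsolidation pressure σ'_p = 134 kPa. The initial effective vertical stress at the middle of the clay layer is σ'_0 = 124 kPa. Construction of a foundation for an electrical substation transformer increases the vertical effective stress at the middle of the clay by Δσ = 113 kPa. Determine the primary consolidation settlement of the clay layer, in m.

Final effective stress: σ'_f = 124 + 113 = 237 kPa.
σ'_f = 237 > σ'_p = 134 kPa, so the stress path crosses the preconsolidation pressure — recompression up to σ'_p, then virgin compression beyond:
S_c = H/(1+e₀)·[C_r·log₁₀(σ'_p/σ'_0) + C_c·log₁₀(σ'_f/σ'_p)]
    = 6.5/2.09 × [0.072×log₁₀(134/124) + 0.31×log₁₀(237/134)]
    = 3.11 × [0.0024252 + 0.076769] = 0.2463 m

S_c ≈ 0.246 m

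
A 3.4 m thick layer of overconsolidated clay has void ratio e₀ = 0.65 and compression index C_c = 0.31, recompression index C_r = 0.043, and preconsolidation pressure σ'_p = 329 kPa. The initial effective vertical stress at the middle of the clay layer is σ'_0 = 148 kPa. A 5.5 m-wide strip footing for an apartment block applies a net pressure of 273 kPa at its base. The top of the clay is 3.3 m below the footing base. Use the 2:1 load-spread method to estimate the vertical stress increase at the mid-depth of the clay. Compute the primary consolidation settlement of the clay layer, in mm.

S_c ≈ 26 mm

Mid-depth of clay below the footing base: z = 3.3 + 3.4/2 = 5 m.
Stress increase at mid-clay by the 2:1 spreading method:
Δσ = qB/(B+z) = 273×5.5/(5.5+5) = 143 kPa
Final effective stress: σ'_f = 148 + 143 = 291 kPa.
σ'_f = 291 ≤ σ'_p = 329 kPa, so the clay remains overconsolidated and only the recompression index applies:
S_c = C_r·H/(1+e₀)·log₁₀(σ'_f/σ'_0) = 0.043×3.4/1.65×log₁₀(291/148)
    = 0.088606 × 0.29363 = 0.02602 m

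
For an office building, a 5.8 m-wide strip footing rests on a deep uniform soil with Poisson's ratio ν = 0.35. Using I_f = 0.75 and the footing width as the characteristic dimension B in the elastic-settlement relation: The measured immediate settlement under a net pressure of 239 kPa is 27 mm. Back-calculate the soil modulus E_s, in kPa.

E_s ≈ 33800 kPa

S_e = q·B·(1−ν²)/E_s · I_f  ⇒  E_s = q·B·(1−ν²)·I_f / S_e.
E_s = 239 × 5.8 × 0.8775 × 0.75 / 0.027 = 33790 kPa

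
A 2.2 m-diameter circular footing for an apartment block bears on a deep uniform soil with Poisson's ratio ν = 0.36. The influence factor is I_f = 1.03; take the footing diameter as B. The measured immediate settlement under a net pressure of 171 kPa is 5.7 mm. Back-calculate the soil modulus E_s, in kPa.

S_e = q·B·(1−ν²)/E_s · I_f  ⇒  E_s = q·B·(1−ν²)·I_f / S_e.
E_s = 171 × 2.2 × 0.8704 × 1.03 / 0.0057 = 59170 kPa

E_s ≈ 59200 kPa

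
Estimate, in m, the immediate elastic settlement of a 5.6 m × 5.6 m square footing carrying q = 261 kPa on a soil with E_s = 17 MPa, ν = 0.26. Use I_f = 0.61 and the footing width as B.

S_e ≈ 0.0489 m

Immediate (elastic) settlement: S_e = q·B·(1−ν²)/E_s · I_f.
E_s = 17 MPa = 17000 kPa.
S_e = 261 × 5.6 × (1 − 0.26²) / 17000 × 0.61
    = 261 × 5.6 × 0.9324 / 17000 × 0.61
    = 0.0489 m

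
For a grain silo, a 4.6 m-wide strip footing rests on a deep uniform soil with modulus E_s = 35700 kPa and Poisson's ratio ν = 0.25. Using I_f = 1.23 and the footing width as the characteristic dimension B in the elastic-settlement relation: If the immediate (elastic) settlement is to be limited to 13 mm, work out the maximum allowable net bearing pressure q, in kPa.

S_e = q·B·(1−ν²)/E_s · I_f  ⇒  q = S_e·E_s / (B·(1−ν²)·I_f).
q = 0.013 × 35700 / (4.6 × 0.9375 × 1.23) = 87.49 kPa

q ≈ 87.5 kPa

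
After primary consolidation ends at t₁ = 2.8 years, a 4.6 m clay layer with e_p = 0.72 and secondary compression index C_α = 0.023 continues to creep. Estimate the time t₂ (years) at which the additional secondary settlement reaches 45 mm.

t₂ ≈ 15.1 years

S_s = C_α·H/(1+e_p)·log₁₀(t₂/t₁) ⇒ log₁₀(t₂/t₁) = S_s·(1+e_p)/(C_α·H).
log₁₀(t₂/t₁) = 0.045 × (1+0.72) / (0.023×4.6) = 0.7316
t₂ = t₁ × 10^0.7316 = 2.8 × 5.39 = 15.09 years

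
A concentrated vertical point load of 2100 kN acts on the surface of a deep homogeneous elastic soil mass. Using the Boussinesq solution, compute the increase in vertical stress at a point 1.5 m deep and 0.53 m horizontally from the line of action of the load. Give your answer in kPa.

Δσ_z ≈ 332 kPa

Boussinesq vertical stress below a point load on an elastic half-space:
Δσ_z = 3P/(2πz²) · [1 + (r/z)²]^(−5/2)
r/z = 0.53/1.5 = 0.35333; [1+(r/z)²]^(−5/2) = 0.74519.
Δσ_z = 3×2100/(2π×1.5²) × 0.74519 = 445.63 × 0.74519 = 332.1 kPa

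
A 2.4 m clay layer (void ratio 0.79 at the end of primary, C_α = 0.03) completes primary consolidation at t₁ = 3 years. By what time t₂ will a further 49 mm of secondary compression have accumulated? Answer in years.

t₂ ≈ 49.6 years

S_s = C_α·H/(1+e_p)·log₁₀(t₂/t₁) ⇒ log₁₀(t₂/t₁) = S_s·(1+e_p)/(C_α·H).
log₁₀(t₂/t₁) = 0.049 × (1+0.79) / (0.03×2.4) = 1.218
t₂ = t₁ × 10^1.218 = 3 × 16.53 = 49.58 years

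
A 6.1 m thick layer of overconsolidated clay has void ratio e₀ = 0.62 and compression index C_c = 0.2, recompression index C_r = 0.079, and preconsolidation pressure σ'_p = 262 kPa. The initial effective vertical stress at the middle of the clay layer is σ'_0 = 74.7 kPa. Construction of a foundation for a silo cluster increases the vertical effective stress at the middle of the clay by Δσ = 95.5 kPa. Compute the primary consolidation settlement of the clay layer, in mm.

S_c ≈ 106 mm

Final effective stress: σ'_f = 74.7 + 95.5 = 170.2 kPa.
σ'_f = 170.2 ≤ σ'_p = 262 kPa, so the clay remains overconsolidated and only the recompression index applies:
S_c = C_r·H/(1+e₀)·log₁₀(σ'_f/σ'_0) = 0.079×6.1/1.62×log₁₀(170.2/74.7)
    = 0.29747 × 0.35764 = 0.1064 m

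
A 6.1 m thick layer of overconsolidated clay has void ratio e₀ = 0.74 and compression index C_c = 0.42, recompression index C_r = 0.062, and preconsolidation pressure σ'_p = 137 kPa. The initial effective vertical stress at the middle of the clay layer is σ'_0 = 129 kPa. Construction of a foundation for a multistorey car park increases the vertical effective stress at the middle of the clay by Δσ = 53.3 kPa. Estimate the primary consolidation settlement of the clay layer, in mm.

S_c ≈ 188 mm

Final effective stress: σ'_f = 129 + 53.3 = 182.3 kPa.
σ'_f = 182.3 > σ'_p = 137 kPa, so the stress path crosses the preconsolidation pressure — recompression up to σ'_p, then virgin compression beyond:
S_c = H/(1+e₀)·[C_r·log₁₀(σ'_p/σ'_0) + C_c·log₁₀(σ'_f/σ'_p)]
    = 6.1/1.74 × [0.062×log₁₀(137/129) + 0.42×log₁₀(182.3/137)]
    = 3.5057 × [0.0016201 + 0.052108] = 0.1884 m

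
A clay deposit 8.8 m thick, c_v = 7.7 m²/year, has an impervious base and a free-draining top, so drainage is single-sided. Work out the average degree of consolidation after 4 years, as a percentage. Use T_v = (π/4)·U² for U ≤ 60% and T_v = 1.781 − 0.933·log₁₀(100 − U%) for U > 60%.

U ≈ 69.6 %

Drainage path length: H_d = H = 8.8 m (single drainage).
T_v = c_v·t/H_d² = 7.7×4/8.8² = 0.39773.
T_v = 0.39773 corresponds to the U > 60% branch:
U = 1 − 10^((1.781 − T_v)/0.933)/100 = 0.6962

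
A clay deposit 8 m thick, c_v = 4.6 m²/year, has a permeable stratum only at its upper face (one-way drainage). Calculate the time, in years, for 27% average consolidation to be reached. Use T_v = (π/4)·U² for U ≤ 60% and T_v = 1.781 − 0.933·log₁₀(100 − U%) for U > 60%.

Drainage path length: H_d = H = 8 m (single drainage).
U ≤ 60%: T_v = (π/4)·U² = (π/4)×0.27² = 0.057256.
t = T_v·H_d²/c_v = 0.057256×8²/4.6 = 0.7966 years.

t ≈ 0.797 years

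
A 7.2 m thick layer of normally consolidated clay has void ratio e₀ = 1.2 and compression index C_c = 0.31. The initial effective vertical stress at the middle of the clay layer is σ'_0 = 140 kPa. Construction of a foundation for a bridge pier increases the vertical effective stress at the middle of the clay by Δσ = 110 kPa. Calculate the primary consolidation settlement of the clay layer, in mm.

S_c ≈ 255 mm

Final effective stress: σ'_f = σ'_0 + Δσ = 140 + 110 = 250 kPa.
Normally consolidated clay, so the full stress increment lies on the virgin compression line:
S_c = C_c·H/(1+e₀)·log₁₀(σ'_f/σ'_0) = 0.31×7.2/(1+1.2)×log₁₀(250/140)
    = 1.0145 × 0.25181 = 0.2555 m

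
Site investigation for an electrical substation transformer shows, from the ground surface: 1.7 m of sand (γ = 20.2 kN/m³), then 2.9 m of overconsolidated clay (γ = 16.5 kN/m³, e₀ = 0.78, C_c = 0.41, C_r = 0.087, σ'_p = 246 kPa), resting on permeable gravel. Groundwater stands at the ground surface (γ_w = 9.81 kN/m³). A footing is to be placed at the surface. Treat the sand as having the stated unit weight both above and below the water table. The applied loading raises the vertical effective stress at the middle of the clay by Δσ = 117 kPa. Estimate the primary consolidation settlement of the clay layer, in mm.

Mid-depth of clay below the ground surface: z = 1.7 + 2.9/2 = 3.15 m.
Total vertical stress at mid-clay: σ_v = 20.2×1.7 + 16.5×1.45 = 58.265 kPa.
Pore pressure: u = 9.81×(3.15 − 0) = 30.902 kPa.
Initial effective stress: σ'_0 = σ_v − u = 58.265 − 30.902 = 27.363 kPa.
Final effective stress: σ'_f = 27.363 + 117 = 144.36 kPa.
σ'_f = 144.36 ≤ σ'_p = 246 kPa, so the clay remains overconsolidated and only the recompression index applies:
S_c = C_r·H/(1+e₀)·log₁₀(σ'_f/σ'_0) = 0.087×2.9/1.78×log₁₀(144.36/27.363)
    = 0.14174 × 0.72228 = 0.1024 m

S_c ≈ 102 mm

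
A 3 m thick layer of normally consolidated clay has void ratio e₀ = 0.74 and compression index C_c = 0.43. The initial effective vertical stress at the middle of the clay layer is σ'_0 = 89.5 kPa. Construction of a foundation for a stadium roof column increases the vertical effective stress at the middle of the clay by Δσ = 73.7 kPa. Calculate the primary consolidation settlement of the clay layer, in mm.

S_c ≈ 193 mm

Final effective stress: σ'_f = σ'_0 + Δσ = 89.5 + 73.7 = 163.2 kPa.
Normally consolidated clay, so the full stress increment lies on the virgin compression line:
S_c = C_c·H/(1+e₀)·log₁₀(σ'_f/σ'_0) = 0.43×3/(1+0.74)×log₁₀(163.2/89.5)
    = 0.74138 × 0.2609 = 0.1934 m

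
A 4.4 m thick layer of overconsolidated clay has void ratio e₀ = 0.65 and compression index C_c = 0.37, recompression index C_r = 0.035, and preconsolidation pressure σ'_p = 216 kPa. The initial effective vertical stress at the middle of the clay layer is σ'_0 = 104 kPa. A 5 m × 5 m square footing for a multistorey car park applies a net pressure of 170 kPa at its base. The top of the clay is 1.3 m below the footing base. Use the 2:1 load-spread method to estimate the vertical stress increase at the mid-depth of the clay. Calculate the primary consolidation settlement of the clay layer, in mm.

Mid-depth of clay below the footing base: z = 1.3 + 4.4/2 = 3.5 m.
Stress increase at mid-clay by the 2:1 spreading method:
Δσ = qBL/((B+z)(L+z)) = 170×5×5/((5+3.5)(5+3.5)) = 58.824 kPa
Final effective stress: σ'_f = 104 + 58.824 = 162.82 kPa.
σ'_f = 162.82 ≤ σ'_p = 216 kPa, so the clay remains overconsolidated and only the recompression index applies:
S_c = C_r·H/(1+e₀)·log₁₀(σ'_f/σ'_0) = 0.035×4.4/1.65×log₁₀(162.82/104)
    = 0.093335 × 0.19467 = 0.01817 m

S_c ≈ 18.2 mm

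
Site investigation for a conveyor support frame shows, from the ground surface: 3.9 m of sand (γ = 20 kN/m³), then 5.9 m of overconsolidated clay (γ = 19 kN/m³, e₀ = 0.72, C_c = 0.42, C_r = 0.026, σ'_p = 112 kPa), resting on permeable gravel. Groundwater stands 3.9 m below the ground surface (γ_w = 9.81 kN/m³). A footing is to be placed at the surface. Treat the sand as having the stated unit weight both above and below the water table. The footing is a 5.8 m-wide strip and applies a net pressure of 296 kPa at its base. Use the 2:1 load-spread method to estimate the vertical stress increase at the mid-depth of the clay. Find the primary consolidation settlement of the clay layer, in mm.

Mid-depth of clay below the ground surface: z = 3.9 + 5.9/2 = 6.85 m.
Total vertical stress at mid-clay: σ_v = 20×3.9 + 19×2.95 = 134.05 kPa.
Pore pressure: u = 9.81×(6.85 − 3.9) = 28.94 kPa.
Initial effective stress: σ'_0 = σ_v − u = 134.05 − 28.94 = 105.11 kPa.
Stress increase at mid-clay by the 2:1 spreading method:
Δσ = qB/(B+z) = 296×5.8/(5.8+6.85) = 135.72 kPa
Final effective stress: σ'_f = 105.11 + 135.72 = 240.83 kPa.
σ'_f = 240.83 > σ'_p = 112 kPa, so the stress path crosses the preconsolidation pressure — recompression up to σ'_p, then virgin compression beyond:
S_c = H/(1+e₀)·[C_r·log₁₀(σ'_p/σ'_0) + C_c·log₁₀(σ'_f/σ'_p)]
    = 5.9/1.72 × [0.026×log₁₀(112/105.11) + 0.42×log₁₀(240.83/112)]
    = 3.4302 × [0.00071692 + 0.13965] = 0.4815 m

S_c ≈ 481 mm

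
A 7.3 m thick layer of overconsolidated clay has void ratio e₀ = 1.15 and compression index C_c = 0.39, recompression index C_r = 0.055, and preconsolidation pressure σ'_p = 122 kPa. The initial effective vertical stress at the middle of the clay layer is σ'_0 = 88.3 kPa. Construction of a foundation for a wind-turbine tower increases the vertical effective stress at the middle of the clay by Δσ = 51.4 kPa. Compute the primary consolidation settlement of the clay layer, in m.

S_c ≈ 0.104 m

Final effective stress: σ'_f = 88.3 + 51.4 = 139.7 kPa.
σ'_f = 139.7 > σ'_p = 122 kPa, so the stress path crosses the preconsolidation pressure — recompression up to σ'_p, then virgin compression beyond:
S_c = H/(1+e₀)·[C_r·log₁₀(σ'_p/σ'_0) + C_c·log₁₀(σ'_f/σ'_p)]
    = 7.3/2.15 × [0.055×log₁₀(122/88.3) + 0.39×log₁₀(139.7/122)]
    = 3.3953 × [0.007722 + 0.022946] = 0.1041 m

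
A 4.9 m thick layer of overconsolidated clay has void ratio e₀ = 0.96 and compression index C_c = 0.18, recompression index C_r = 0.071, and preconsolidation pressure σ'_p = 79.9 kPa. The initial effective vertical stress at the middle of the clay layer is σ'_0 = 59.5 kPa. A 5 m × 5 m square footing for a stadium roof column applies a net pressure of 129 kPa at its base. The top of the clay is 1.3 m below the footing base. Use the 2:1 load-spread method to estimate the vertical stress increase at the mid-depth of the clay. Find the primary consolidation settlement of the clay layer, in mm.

Mid-depth of clay below the footing base: z = 1.3 + 4.9/2 = 3.75 m.
Stress increase at mid-clay by the 2:1 spreading method:
Δσ = qBL/((B+z)(L+z)) = 129×5×5/((5+3.75)(5+3.75)) = 42.122 kPa
Final effective stress: σ'_f = 59.5 + 42.122 = 101.62 kPa.
σ'_f = 101.62 > σ'_p = 79.9 kPa, so the stress path crosses the preconsolidation pressure — recompression up to σ'_p, then virgin compression beyond:
S_c = H/(1+e₀)·[C_r·log₁₀(σ'_p/σ'_0) + C_c·log₁₀(σ'_f/σ'_p)]
    = 4.9/1.96 × [0.071×log₁₀(79.9/59.5) + 0.18×log₁₀(101.62/79.9)]
    = 2.5 × [0.0090901 + 0.018798] = 0.06972 m

S_c ≈ 69.7 mm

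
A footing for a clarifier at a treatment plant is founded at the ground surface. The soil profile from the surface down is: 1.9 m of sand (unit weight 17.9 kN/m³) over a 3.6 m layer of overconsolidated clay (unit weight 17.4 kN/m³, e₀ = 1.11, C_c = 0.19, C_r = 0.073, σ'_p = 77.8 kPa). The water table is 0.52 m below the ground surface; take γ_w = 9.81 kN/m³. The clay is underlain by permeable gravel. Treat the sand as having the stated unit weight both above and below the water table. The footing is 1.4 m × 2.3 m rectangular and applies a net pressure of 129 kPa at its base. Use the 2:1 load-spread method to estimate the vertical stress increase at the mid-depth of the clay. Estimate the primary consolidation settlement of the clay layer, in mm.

S_c ≈ 18.1 mm

Mid-depth of clay below the ground surface: z = 1.9 + 3.6/2 = 3.7 m.
Total vertical stress at mid-clay: σ_v = 17.9×1.9 + 17.4×1.8 = 65.33 kPa.
Pore pressure: u = 9.81×(3.7 − 0.52) = 31.196 kPa.
Initial effective stress: σ'_0 = σ_v − u = 65.33 − 31.196 = 34.134 kPa.
Stress increase at mid-clay by the 2:1 spreading method:
Δσ = qBL/((B+z)(L+z)) = 129×1.4×2.3/((1.4+3.7)(2.3+3.7)) = 13.575 kPa
Final effective stress: σ'_f = 34.134 + 13.575 = 47.709 kPa.
σ'_f = 47.709 ≤ σ'_p = 77.8 kPa, so the clay remains overconsolidated and only the recompression index applies:
S_c = C_r·H/(1+e₀)·log₁₀(σ'_f/σ'_0) = 0.073×3.6/2.11×log₁₀(47.709/34.134)
    = 0.12455 × 0.14541 = 0.01811 m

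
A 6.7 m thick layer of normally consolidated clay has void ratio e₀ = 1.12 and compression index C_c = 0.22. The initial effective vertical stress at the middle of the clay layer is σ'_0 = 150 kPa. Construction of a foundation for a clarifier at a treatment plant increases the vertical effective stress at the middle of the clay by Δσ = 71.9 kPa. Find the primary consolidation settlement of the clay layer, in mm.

Final effective stress: σ'_f = σ'_0 + Δσ = 150 + 71.9 = 221.9 kPa.
Normally consolidated clay, so the full stress increment lies on the virgin compression line:
S_c = C_c·H/(1+e₀)·log₁₀(σ'_f/σ'_0) = 0.22×6.7/(1+1.12)×log₁₀(221.9/150)
    = 0.69528 × 0.17007 = 0.1182 m

S_c ≈ 118 mm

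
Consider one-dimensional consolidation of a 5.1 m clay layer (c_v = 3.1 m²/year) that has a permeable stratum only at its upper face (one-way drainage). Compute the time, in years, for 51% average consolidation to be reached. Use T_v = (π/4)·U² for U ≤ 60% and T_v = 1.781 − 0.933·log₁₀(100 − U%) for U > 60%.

t ≈ 1.71 years

Drainage path length: H_d = H = 5.1 m (single drainage).
U ≤ 60%: T_v = (π/4)·U² = (π/4)×0.51² = 0.20428.
t = T_v·H_d²/c_v = 0.20428×5.1²/3.1 = 1.714 years.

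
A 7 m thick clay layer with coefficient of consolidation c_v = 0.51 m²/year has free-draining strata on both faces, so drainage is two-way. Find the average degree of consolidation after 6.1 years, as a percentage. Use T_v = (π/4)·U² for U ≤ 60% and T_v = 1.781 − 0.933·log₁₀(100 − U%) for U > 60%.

Drainage path length: H_d = H/2 = 3.5 m (double drainage).
T_v = c_v·t/H_d² = 0.51×6.1/3.5² = 0.25396.
T_v = 0.25396 corresponds to the U ≤ 60% branch:
U = √(4T_v/π) = 0.5686

U ≈ 56.9 %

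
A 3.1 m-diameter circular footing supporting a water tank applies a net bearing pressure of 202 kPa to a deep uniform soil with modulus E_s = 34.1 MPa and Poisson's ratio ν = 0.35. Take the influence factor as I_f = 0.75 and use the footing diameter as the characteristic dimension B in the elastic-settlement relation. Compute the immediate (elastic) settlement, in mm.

Immediate (elastic) settlement: S_e = q·B·(1−ν²)/E_s · I_f.
E_s = 34.1 MPa = 34100 kPa.
S_e = 202 × 3.1 × (1 − 0.35²) / 34100 × 0.75
    = 202 × 3.1 × 0.8775 / 34100 × 0.75
    = 0.01209 m = 12.09 mm

S_e ≈ 12.1 mm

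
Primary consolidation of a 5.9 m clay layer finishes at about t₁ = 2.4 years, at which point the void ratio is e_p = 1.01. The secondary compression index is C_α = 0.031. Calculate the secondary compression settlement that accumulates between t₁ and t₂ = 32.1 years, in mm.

Secondary compression: S_s = C_α·H/(1+e_p)·log₁₀(t₂/t₁)
S_s = 0.031×5.9/(1+1.01)×log₁₀(32.1/2.4)
    = 0.091 × 1.126 = 0.1025 m

S_s ≈ 102 mm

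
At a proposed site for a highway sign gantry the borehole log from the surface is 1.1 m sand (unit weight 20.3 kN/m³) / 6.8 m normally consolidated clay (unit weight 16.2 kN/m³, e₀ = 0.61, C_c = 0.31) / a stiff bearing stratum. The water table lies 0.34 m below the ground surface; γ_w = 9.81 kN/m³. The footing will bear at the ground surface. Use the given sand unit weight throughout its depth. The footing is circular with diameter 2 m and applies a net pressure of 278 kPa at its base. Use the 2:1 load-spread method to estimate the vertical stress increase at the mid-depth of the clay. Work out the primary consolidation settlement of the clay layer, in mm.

S_c ≈ 308 mm

Mid-depth of clay below the ground surface: z = 1.1 + 6.8/2 = 4.5 m.
Total vertical stress at mid-clay: σ_v = 20.3×1.1 + 16.2×3.4 = 77.41 kPa.
Pore pressure: u = 9.81×(4.5 − 0.34) = 40.81 kPa.
Initial effective stress: σ'_0 = σ_v − u = 77.41 − 40.81 = 36.6 kPa.
Stress increase at mid-clay by the 2:1 spreading method:
Δσ ≈ qD²/(D+z)² = 278×2²/(2+4.5)² = 26.32 kPa
Final effective stress: σ'_f = σ'_0 + Δσ = 36.6 + 26.32 = 62.92 kPa.
Normally consolidated clay, so the full stress increment lies on the virgin compression line:
S_c = C_c·H/(1+e₀)·log₁₀(σ'_f/σ'_0) = 0.31×6.8/(1+0.61)×log₁₀(62.92/36.6)
    = 1.3093 × 0.23531 = 0.3081 m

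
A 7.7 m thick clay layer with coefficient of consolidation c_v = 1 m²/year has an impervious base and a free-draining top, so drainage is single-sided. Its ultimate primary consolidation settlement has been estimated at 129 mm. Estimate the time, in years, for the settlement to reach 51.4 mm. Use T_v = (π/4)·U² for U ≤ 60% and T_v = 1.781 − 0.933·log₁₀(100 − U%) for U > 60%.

Drainage path length: H_d = H = 7.7 m (single drainage).
U = S(t)/S_ult = 51.4/129 = 0.3984.
U ≤ 60%: T_v = (π/4)·U² = (π/4)×0.39845² = 0.12469.
t = T_v·H_d²/c_v = 0.12469×7.7²/1 = 7.393 years.

t ≈ 7.39 years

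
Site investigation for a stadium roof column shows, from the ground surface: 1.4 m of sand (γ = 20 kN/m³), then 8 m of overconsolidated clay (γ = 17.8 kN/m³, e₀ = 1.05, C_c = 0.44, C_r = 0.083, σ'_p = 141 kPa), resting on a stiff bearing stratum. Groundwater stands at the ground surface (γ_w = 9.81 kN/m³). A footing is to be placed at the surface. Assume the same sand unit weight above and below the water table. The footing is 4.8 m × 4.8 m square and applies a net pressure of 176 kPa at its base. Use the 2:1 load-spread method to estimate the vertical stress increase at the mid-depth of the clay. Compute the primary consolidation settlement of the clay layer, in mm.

Mid-depth of clay below the ground surface: z = 1.4 + 8/2 = 5.4 m.
Total vertical stress at mid-clay: σ_v = 20×1.4 + 17.8×4 = 99.2 kPa.
Pore pressure: u = 9.81×(5.4 − 0) = 52.974 kPa.
Initial effective stress: σ'_0 = σ_v − u = 99.2 − 52.974 = 46.226 kPa.
Stress increase at mid-clay by the 2:1 spreading method:
Δσ = qBL/((B+z)(L+z)) = 176×4.8×4.8/((4.8+5.4)(4.8+5.4)) = 38.976 kPa
Final effective stress: σ'_f = 46.226 + 38.976 = 85.202 kPa.
σ'_f = 85.202 ≤ σ'_p = 141 kPa, so the clay remains overconsolidated and only the recompression index applies:
S_c = C_r·H/(1+e₀)·log₁₀(σ'_f/σ'_0) = 0.083×8/2.05×log₁₀(85.202/46.226)
    = 0.3239 × 0.26556 = 0.08601 m

S_c ≈ 86 mm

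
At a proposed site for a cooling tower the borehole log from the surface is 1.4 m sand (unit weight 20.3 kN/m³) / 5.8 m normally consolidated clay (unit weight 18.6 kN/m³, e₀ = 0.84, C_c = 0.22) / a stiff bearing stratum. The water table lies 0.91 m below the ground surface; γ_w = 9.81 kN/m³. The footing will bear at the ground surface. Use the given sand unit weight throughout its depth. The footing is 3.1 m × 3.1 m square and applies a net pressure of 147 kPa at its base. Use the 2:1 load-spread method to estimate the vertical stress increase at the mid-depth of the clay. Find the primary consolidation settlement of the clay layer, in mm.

Mid-depth of clay below the ground surface: z = 1.4 + 5.8/2 = 4.3 m.
Total vertical stress at mid-clay: σ_v = 20.3×1.4 + 18.6×2.9 = 82.36 kPa.
Pore pressure: u = 9.81×(4.3 − 0.91) = 33.256 kPa.
Initial effective stress: σ'_0 = σ_v − u = 82.36 − 33.256 = 49.104 kPa.
Stress increase at mid-clay by the 2:1 spreading method:
Δσ = qBL/((B+z)(L+z)) = 147×3.1×3.1/((3.1+4.3)(3.1+4.3)) = 25.797 kPa
Final effective stress: σ'_f = σ'_0 + Δσ = 49.104 + 25.797 = 74.901 kPa.
Normally consolidated clay, so the full stress increment lies on the virgin compression line:
S_c = C_c·H/(1+e₀)·log₁₀(σ'_f/σ'_0) = 0.22×5.8/(1+0.84)×log₁₀(74.901/49.104)
    = 0.69348 × 0.18337 = 0.1272 m

S_c ≈ 127 mm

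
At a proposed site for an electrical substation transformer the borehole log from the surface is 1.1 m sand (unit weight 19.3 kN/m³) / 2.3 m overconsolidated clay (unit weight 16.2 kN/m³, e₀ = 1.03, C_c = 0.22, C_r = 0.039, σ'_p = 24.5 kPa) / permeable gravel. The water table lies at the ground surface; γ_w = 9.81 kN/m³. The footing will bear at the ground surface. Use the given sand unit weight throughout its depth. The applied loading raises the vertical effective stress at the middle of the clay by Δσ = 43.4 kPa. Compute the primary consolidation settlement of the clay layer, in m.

S_c ≈ 0.105 m

Mid-depth of clay below the ground surface: z = 1.1 + 2.3/2 = 2.25 m.
Total vertical stress at mid-clay: σ_v = 19.3×1.1 + 16.2×1.15 = 39.86 kPa.
Pore pressure: u = 9.81×(2.25 − 0) = 22.073 kPa.
Initial effective stress: σ'_0 = σ_v − u = 39.86 − 22.073 = 17.787 kPa.
Final effective stress: σ'_f = 17.787 + 43.4 = 61.187 kPa.
σ'_f = 61.187 > σ'_p = 24.5 kPa, so the stress path crosses the preconsolidation pressure — recompression up to σ'_p, then virgin compression beyond:
S_c = H/(1+e₀)·[C_r·log₁₀(σ'_p/σ'_0) + C_c·log₁₀(σ'_f/σ'_p)]
    = 2.3/2.03 × [0.039×log₁₀(24.5/17.787) + 0.22×log₁₀(61.187/24.5)]
    = 1.133 × [0.0054235 + 0.087448] = 0.1052 m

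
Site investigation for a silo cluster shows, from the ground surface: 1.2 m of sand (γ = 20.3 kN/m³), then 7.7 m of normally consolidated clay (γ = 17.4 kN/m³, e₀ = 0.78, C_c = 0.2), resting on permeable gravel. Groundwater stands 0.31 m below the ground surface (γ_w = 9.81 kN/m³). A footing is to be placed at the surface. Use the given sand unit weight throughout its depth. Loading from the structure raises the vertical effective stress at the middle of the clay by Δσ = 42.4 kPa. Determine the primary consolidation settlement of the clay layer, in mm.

S_c ≈ 250 mm

Mid-depth of clay below the ground surface: z = 1.2 + 7.7/2 = 5.05 m.
Total vertical stress at mid-clay: σ_v = 20.3×1.2 + 17.4×3.85 = 91.35 kPa.
Pore pressure: u = 9.81×(5.05 − 0.31) = 46.499 kPa.
Initial effective stress: σ'_0 = σ_v − u = 91.35 − 46.499 = 44.851 kPa.
Final effective stress: σ'_f = σ'_0 + Δσ = 44.851 + 42.4 = 87.251 kPa.
Normally consolidated clay, so the full stress increment lies on the virgin compression line:
S_c = C_c·H/(1+e₀)·log₁₀(σ'_f/σ'_0) = 0.2×7.7/(1+0.78)×log₁₀(87.251/44.851)
    = 0.86517 × 0.289 = 0.25 m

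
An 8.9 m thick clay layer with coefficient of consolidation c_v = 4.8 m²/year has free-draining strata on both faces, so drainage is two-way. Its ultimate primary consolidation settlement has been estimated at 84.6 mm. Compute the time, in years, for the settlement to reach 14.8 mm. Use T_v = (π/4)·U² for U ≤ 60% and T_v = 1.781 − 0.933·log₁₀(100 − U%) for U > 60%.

t ≈ 0.0992 years

Drainage path length: H_d = H/2 = 4.45 m (double drainage).
U = S(t)/S_ult = 14.8/84.6 = 0.1749.
U ≤ 60%: T_v = (π/4)·U² = (π/4)×0.17494² = 0.024037.
t = T_v·H_d²/c_v = 0.024037×4.45²/4.8 = 0.09917 years.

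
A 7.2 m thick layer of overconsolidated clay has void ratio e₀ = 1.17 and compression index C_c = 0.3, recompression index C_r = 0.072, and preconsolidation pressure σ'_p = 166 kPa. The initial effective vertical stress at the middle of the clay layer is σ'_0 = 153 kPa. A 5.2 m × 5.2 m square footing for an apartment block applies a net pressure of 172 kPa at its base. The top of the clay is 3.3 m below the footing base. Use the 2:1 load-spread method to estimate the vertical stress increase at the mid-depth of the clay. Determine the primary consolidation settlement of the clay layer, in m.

S_c ≈ 0.0548 m

Mid-depth of clay below the footing base: z = 3.3 + 7.2/2 = 6.9 m.
Stress increase at mid-clay by the 2:1 spreading method:
Δσ = qBL/((B+z)(L+z)) = 172×5.2×5.2/((5.2+6.9)(5.2+6.9)) = 31.766 kPa
Final effective stress: σ'_f = 153 + 31.766 = 184.77 kPa.
σ'_f = 184.77 > σ'_p = 166 kPa, so the stress path crosses the preconsolidation pressure — recompression up to σ'_p, then virgin compression beyond:
S_c = H/(1+e₀)·[C_r·log₁₀(σ'_p/σ'_0) + C_c·log₁₀(σ'_f/σ'_p)]
    = 7.2/2.17 × [0.072×log₁₀(166/153) + 0.3×log₁₀(184.77/166)]
    = 3.318 × [0.00255 + 0.013957] = 0.05477 m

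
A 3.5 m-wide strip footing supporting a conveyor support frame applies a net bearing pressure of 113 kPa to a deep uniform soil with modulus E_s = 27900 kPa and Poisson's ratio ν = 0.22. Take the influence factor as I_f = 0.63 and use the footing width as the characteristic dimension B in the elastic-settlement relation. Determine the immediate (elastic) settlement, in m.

S_e ≈ 0.0085 m

Immediate (elastic) settlement: S_e = q·B·(1−ν²)/E_s · I_f.
S_e = 113 × 3.5 × (1 − 0.22²) / 27900 × 0.63
    = 113 × 3.5 × 0.9516 / 27900 × 0.63
    = 0.008498 m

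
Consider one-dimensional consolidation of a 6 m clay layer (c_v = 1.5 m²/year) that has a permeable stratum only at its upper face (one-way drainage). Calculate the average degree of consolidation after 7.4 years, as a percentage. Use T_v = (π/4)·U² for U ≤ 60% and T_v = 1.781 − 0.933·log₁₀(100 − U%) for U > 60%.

Drainage path length: H_d = H = 6 m (single drainage).
T_v = c_v·t/H_d² = 1.5×7.4/6² = 0.30833.
T_v = 0.30833 corresponds to the U > 60% branch:
U = 1 − 10^((1.781 − T_v)/0.933)/100 = 0.6212

U ≈ 62.1 %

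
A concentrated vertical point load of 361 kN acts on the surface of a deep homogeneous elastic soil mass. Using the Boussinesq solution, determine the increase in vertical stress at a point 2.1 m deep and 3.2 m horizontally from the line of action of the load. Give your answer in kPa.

Δσ_z ≈ 1.94 kPa

Boussinesq vertical stress below a point load on an elastic half-space:
Δσ_z = 3P/(2πz²) · [1 + (r/z)²]^(−5/2)
r/z = 3.2/2.1 = 1.5238; [1+(r/z)²]^(−5/2) = 0.049717.
Δσ_z = 3×361/(2π×2.1²) × 0.049717 = 39.085 × 0.049717 = 1.943 kPa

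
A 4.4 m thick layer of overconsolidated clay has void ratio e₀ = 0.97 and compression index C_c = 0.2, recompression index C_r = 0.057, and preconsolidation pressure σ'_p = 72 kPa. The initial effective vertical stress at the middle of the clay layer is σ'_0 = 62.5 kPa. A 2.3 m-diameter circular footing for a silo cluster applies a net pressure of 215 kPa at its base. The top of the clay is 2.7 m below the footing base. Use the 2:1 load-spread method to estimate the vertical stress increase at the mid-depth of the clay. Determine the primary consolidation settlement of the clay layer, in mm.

Mid-depth of clay below the footing base: z = 2.7 + 4.4/2 = 4.9 m.
Stress increase at mid-clay by the 2:1 spreading method:
Δσ ≈ qD²/(D+z)² = 215×2.3²/(2.3+4.9)² = 21.94 kPa
Final effective stress: σ'_f = 62.5 + 21.94 = 84.44 kPa.
σ'_f = 84.44 > σ'_p = 72 kPa, so the stress path crosses the preconsolidation pressure — recompression up to σ'_p, then virgin compression beyond:
S_c = H/(1+e₀)·[C_r·log₁₀(σ'_p/σ'_0) + C_c·log₁₀(σ'_f/σ'_p)]
    = 4.4/1.97 × [0.057×log₁₀(72/62.5) + 0.2×log₁₀(84.44/72)]
    = 2.2335 × [0.0035028 + 0.013843] = 0.03874 m

S_c ≈ 38.7 mm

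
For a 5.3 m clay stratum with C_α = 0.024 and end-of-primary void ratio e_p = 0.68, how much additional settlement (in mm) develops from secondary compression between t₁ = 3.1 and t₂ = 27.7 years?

S_s ≈ 72 mm

Secondary compression: S_s = C_α·H/(1+e_p)·log₁₀(t₂/t₁)
S_s = 0.024×5.3/(1+0.68)×log₁₀(27.7/3.1)
    = 0.07571 × 0.9511 = 0.07201 m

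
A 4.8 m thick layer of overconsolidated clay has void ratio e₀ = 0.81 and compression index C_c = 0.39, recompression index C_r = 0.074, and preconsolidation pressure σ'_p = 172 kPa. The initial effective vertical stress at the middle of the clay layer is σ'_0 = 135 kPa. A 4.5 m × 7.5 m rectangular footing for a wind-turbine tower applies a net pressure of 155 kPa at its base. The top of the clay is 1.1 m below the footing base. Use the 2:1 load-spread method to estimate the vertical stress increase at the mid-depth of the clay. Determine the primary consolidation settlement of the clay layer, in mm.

S_c ≈ 75.7 mm

Mid-depth of clay below the footing base: z = 1.1 + 4.8/2 = 3.5 m.
Stress increase at mid-clay by the 2:1 spreading method:
Δσ = qBL/((B+z)(L+z)) = 155×4.5×7.5/((4.5+3.5)(7.5+3.5)) = 59.446 kPa
Final effective stress: σ'_f = 135 + 59.446 = 194.45 kPa.
σ'_f = 194.45 > σ'_p = 172 kPa, so the stress path crosses the preconsolidation pressure — recompression up to σ'_p, then virgin compression beyond:
S_c = H/(1+e₀)·[C_r·log₁₀(σ'_p/σ'_0) + C_c·log₁₀(σ'_f/σ'_p)]
    = 4.8/1.81 × [0.074×log₁₀(172/135) + 0.39×log₁₀(194.45/172)]
    = 2.6519 × [0.0077844 + 0.020779] = 0.07575 m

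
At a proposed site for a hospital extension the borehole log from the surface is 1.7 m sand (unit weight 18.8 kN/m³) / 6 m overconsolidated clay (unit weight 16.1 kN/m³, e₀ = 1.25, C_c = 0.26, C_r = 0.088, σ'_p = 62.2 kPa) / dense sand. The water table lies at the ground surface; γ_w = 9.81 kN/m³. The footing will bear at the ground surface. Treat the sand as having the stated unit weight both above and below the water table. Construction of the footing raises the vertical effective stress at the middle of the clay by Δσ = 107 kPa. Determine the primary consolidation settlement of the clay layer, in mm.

Mid-depth of clay below the ground surface: z = 1.7 + 6/2 = 4.7 m.
Total vertical stress at mid-clay: σ_v = 18.8×1.7 + 16.1×3 = 80.26 kPa.
Pore pressure: u = 9.81×(4.7 − 0) = 46.107 kPa.
Initial effective stress: σ'_0 = σ_v − u = 80.26 − 46.107 = 34.153 kPa.
Final effective stress: σ'_f = 34.153 + 107 = 141.15 kPa.
σ'_f = 141.15 > σ'_p = 62.2 kPa, so the stress path crosses the preconsolidation pressure — recompression up to σ'_p, then virgin compression beyond:
S_c = H/(1+e₀)·[C_r·log₁₀(σ'_p/σ'_0) + C_c·log₁₀(σ'_f/σ'_p)]
    = 6/2.25 × [0.088×log₁₀(62.2/34.153) + 0.26×log₁₀(141.15/62.2)]
    = 2.6667 × [0.022912 + 0.092532] = 0.3079 m

S_c ≈ 308 mm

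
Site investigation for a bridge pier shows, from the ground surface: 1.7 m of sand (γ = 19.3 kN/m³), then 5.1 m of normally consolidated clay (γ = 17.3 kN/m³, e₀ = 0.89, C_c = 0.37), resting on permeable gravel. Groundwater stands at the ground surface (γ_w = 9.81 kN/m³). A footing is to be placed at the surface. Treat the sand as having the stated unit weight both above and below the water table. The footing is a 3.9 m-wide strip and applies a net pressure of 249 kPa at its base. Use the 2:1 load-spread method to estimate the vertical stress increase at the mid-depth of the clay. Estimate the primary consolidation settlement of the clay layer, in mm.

S_c ≈ 641 mm

Mid-depth of clay below the ground surface: z = 1.7 + 5.1/2 = 4.25 m.
Total vertical stress at mid-clay: σ_v = 19.3×1.7 + 17.3×2.55 = 76.925 kPa.
Pore pressure: u = 9.81×(4.25 − 0) = 41.693 kPa.
Initial effective stress: σ'_0 = σ_v − u = 76.925 − 41.693 = 35.232 kPa.
Stress increase at mid-clay by the 2:1 spreading method:
Δσ = qB/(B+z) = 249×3.9/(3.9+4.25) = 119.15 kPa
Final effective stress: σ'_f = σ'_0 + Δσ = 35.232 + 119.15 = 154.38 kPa.
Normally consolidated clay, so the full stress increment lies on the virgin compression line:
S_c = C_c·H/(1+e₀)·log₁₀(σ'_f/σ'_0) = 0.37×5.1/(1+0.89)×log₁₀(154.38/35.232)
    = 0.99841 × 0.64165 = 0.6406 m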